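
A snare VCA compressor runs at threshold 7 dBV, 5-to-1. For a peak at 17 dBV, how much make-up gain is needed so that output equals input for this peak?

Overshoot 10 dB → 10/5 = 2 dB after compression, so the compressed level is 7 + 2 = 9 dBV.
Make-up = target − compressed = 17 − 9 = 8 dB.

8 dB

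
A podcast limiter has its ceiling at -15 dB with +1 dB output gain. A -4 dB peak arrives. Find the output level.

-14 dB

A brickwall limiter is an ∞:1 compressor: any input above the ceiling is clamped to -15 dB.
Output gain then adds 1 dB: -15 + 1 = -14 dB.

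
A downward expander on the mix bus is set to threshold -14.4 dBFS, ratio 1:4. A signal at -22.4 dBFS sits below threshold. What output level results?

The input is 8 dB below the -14.4 dBFS threshold.
A 1:4 expander multiplies undershoot by 4: 8 × 4 = 32 dB below threshold.
Output = -14.4 − 32 = -46.4 dBFS.

-46.4 dBFS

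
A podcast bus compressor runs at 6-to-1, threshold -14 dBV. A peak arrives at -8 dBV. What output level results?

-13 dBV

The input is 6 dB above the -14 dBV threshold.
6:1 compression reduces that to 6/6 = 1 dB over.
That puts the output at -13 dBV.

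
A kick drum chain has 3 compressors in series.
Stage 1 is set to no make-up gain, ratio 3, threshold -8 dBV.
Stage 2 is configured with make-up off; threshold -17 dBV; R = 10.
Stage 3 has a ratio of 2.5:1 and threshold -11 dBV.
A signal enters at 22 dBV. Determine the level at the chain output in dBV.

Stage 1: overshoot 30 dB → 30/3 = 10 dB → 2 dBV.
Stage 2: 2 dBV is 19 dB over -17 dBV; at 10:1 that becomes 1.9 dB over, giving -15.1 dBV.
Stage 3: -15.1 dBV is at or below the -11 dBV threshold — no compression; output -15.1 dBV.

-15.1 dBV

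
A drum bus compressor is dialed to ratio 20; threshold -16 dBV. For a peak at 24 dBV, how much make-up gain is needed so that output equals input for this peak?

The peak compresses to -16 + 40/20 = -14 dBV.
To reach 24 dBV requires 24 − (-14) = 38 dB of make-up.

38 dB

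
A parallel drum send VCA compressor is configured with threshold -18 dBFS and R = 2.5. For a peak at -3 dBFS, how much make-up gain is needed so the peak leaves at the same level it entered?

Overshoot 15 dB → 15/2.5 = 6 dB after compression, so the compressed level is -18 + 6 = -12 dBFS.
Make-up = target − compressed = -3 − (-12) = 9 dB.

9 dB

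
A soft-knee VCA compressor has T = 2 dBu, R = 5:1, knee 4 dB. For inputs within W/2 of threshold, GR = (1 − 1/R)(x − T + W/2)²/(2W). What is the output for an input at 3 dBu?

2.1 dBu

x − T + W/2 = 3 − 2 + 2 = 3.
GR = (1 − 1/5) × 3² / 8 = 0.8 × 9 / 8 = 0.9 dB.
Output = 3 − 0.9 = 2.1 dBu.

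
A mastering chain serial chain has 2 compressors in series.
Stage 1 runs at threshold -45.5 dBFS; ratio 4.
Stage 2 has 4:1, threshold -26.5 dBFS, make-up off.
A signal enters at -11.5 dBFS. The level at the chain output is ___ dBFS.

-37 dBFS

Stage 1: 34 dB above -45.5 dBFS, reduced 4:1 to 8.5 dB above → -37 dBFS.
Stage 2: -37 dBFS ≤ -26.5 dBFS, so stage 2 doesn't engage; output -37 dBFS.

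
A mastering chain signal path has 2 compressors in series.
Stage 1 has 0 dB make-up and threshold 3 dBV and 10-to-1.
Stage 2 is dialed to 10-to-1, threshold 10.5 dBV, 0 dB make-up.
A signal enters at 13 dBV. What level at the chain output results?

Stage 1: overshoot 10 dB → 10/10 = 1 dB → 4 dBV.
Stage 2: 4 dBV ≤ 10.5 dBV, so stage 2 doesn't engage; output 4 dBV.

4 dBV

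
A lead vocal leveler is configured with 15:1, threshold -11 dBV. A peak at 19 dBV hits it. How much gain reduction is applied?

28 dB

The signal is 30 dB above threshold.
A 15:1 ratio leaves 2 dB of that excess.
Gain reduction = 30 − 2 = 28 dB.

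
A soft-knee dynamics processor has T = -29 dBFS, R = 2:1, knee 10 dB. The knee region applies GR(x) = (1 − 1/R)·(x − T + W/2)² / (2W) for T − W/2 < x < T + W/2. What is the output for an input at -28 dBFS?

x − T + W/2 = -28 − (-29) + 5 = 6.
GR = (1 − 1/2) × 6² / 20 = 0.5 × 36 / 20 = 0.9 dB.
Output = -28 − 0.9 = -28.9 dBFS.

-28.9 dBFS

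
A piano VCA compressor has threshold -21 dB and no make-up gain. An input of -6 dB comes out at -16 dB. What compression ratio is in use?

Input overshoot = -6 − (-21) = 15 dB; output overshoot = -16 − (-21) = 5 dB.
Ratio = 15 / 5 = 3.

3:1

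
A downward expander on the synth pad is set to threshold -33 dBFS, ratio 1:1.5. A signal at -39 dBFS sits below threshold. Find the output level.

-42 dBFS

The input is 6 dB below the -33 dBFS threshold.
A 1:1.5 expander multiplies undershoot by 1.5: 6 × 1.5 = 9 dB below threshold.
Output = -33 − 9 = -42 dBFS.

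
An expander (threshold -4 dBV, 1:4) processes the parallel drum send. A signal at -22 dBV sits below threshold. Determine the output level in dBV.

Below threshold, a 1:4 expander applies gain = (4−1)×(T − x) of attenuation.
(4−1) × 18 = 54 dB, so output = -22 − 54 = -76 dBV.

-76 dBV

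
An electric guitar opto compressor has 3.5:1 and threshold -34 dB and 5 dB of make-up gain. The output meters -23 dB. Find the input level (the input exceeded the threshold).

-13 dB

Remove make-up: -23 − 5 = -28 dB.
That's 6 dB above the -34 dB threshold.
Undo the ratio: input overshoot = 6 × 3.5 = 21 dB, giving input = -13 dB.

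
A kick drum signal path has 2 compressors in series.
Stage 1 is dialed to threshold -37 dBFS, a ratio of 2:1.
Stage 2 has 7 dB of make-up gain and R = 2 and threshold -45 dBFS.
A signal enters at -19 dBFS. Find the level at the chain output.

Stage 1: 18 dB above -37 dBFS, reduced 2:1 to 9 dB above → -28 dBFS.
Stage 2: overshoot 17 dB → 17/2 = 8.5 dB → -36.5 dBFS; +7 dB make-up → -29.5 dBFS.

-29.5 dBFS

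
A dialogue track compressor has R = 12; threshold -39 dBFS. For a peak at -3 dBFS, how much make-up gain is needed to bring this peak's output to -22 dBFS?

Without make-up, output = threshold + overshoot/12 = -39 + 3 = -36 dBFS.
Gap to target: 14 dB.

14 dB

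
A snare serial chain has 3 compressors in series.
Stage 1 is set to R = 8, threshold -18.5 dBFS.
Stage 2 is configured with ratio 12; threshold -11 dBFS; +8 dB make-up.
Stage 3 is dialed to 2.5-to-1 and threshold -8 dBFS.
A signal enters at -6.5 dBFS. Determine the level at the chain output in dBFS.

Stage 1: -6.5 dBFS is 12 dB over -18.5 dBFS; at 8:1 that becomes 1.5 dB over, giving -17 dBFS.
Stage 2: -17 dBFS is at or below the -11 dBFS threshold — no compression; make-up brings it to -9 dBFS.
Stage 3: -9 dBFS is at or below the -8 dBFS threshold — no compression; output -9 dBFS.

-9 dBFS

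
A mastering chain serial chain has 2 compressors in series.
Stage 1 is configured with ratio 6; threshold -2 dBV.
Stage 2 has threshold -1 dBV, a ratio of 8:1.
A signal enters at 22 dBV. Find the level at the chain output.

Stage 1: 22 dBV is 24 dB over -2 dBV; at 6:1 that becomes 4 dB over, giving 2 dBV.
Stage 2: overshoot 3 dB → 3/8 = 0.375 dB → -0.625 dBV.

-0.625 dBV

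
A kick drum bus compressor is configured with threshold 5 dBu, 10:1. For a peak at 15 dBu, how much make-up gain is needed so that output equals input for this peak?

The peak compresses to 5 + 10/10 = 6 dBu.
To reach 15 dBu requires 15 − 6 = 9 dB of make-up.

9 dB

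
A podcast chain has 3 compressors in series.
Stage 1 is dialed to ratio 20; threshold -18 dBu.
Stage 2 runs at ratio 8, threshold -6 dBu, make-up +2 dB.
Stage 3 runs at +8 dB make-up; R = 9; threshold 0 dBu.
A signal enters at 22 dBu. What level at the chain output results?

Stage 1: overshoot 40 dB → 40/20 = 2 dB → -16 dBu.
Stage 2: -16 dBu ≤ -6 dBu, so stage 2 doesn't engage; make-up brings it to -14 dBu.
Stage 3: below threshold (-14 ≤ 0); passes unchanged; make-up brings it to -6 dBu.

-6 dBu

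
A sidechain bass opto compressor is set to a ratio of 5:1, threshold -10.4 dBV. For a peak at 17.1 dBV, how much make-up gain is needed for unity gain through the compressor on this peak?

22 dB

The peak compresses to -10.4 + 27.5/5 = -4.9 dBV.
To reach 17.1 dBV requires 17.1 − (-4.9) = 22 dB of make-up.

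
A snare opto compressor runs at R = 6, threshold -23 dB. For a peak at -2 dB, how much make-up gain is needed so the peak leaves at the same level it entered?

17.5 dB

Without make-up, output = threshold + overshoot/6 = -23 + 3.5 = -19.5 dB.
Gap to target: 17.5 dB.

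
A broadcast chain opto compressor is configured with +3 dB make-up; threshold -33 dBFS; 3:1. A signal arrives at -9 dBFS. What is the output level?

-22 dBFS

Overshoot: -9 − (-33) = 24 dB.
The 24 dB excess becomes 8 dB after 3:1 reduction.
So the level is -33 + 8 = -25 dBFS; make-up adds 3 dB, giving -22 dBFS.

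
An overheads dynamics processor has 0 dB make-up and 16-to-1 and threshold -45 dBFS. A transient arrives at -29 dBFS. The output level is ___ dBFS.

The input is 16 dB above the -45 dBFS threshold.
16:1 compression reduces that to 16/16 = 1 dB over.
So the level is -45 + 1 = -44 dBFS.

-44 dBFS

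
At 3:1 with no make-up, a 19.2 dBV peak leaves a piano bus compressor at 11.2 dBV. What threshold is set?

Let T be the threshold. Output overshoot = (input overshoot)/R, so 11.2 − T = (19.2 − T)/3.
3·(11.2 − T) = 19.2 − T → 2·T = 33.6 − 19.2 = 14.4.
T = 14.4/2 = 7.2 dBV.

7.2 dBV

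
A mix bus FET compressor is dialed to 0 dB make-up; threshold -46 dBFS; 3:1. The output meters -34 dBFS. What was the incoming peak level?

Post-compression overshoot = -34 − (-46) = 12 dB.
Input overshoot = R × output overshoot = 36 dB → input = -46 + 36 = -10 dBFS.

-10 dBFS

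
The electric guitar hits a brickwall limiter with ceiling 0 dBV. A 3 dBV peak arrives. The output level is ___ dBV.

0 dBV

A brickwall limiter is an ∞:1 compressor: any input above the ceiling is clamped to 0 dBV.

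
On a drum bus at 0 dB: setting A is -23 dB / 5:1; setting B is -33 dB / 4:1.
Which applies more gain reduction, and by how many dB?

A: GR = 23 − 23/5 = 18.4 dB.
B: GR = 33 − 33/4 = 24.75 dB.
B applies 6.35 dB more gain reduction.

B, by 6.35 dB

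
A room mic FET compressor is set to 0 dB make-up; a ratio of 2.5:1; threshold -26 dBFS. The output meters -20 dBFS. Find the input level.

That's 6 dB above the -26 dBFS threshold.
Before 2.5:1 compression the overshoot was 6 × 2.5 = 15 dB, so input = -26 + 15 = -11 dBFS.

-11 dBFS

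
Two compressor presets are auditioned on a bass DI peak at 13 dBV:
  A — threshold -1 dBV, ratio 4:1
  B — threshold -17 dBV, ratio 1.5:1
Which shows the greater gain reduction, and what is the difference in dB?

A, by 0.5 dB

A: GR = 14 − 14/4 = 10.5 dB.
B: GR = 30 − 30/1.5 = 10 dB.
A reduces 0.5 dB more.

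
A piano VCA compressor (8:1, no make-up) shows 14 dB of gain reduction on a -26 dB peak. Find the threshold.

Gain reduction = -26 − (-40) = 14 dB; output overshoot = GR / (R − 1) = 14 / 7 = 2 dB.
Threshold = output − output overshoot = -40 − 2 = -42 dB.

-42 dB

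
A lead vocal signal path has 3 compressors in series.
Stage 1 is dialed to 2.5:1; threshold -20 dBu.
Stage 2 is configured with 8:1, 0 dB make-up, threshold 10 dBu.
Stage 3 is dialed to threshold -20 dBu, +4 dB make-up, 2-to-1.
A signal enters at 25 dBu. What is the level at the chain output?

-7 dBu

Stage 1: 25 dBu is 45 dB over -20 dBu; at 2.5:1 that becomes 18 dB over, giving -2 dBu.
Stage 2: below threshold (-2 ≤ 10); passes unchanged; output -2 dBu.
Stage 3: -2 dBu is 18 dB over -20 dBu; at 2:1 that becomes 9 dB over, giving -11 dBu; +4 dB make-up → -7 dBu.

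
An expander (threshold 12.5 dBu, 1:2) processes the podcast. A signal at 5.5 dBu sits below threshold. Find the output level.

Undershoot = 12.5 − 5.5 = 7 dB.
At 1:2, that expands to 14 dB under threshold.
Output = 12.5 − 14 = -1.5 dBu.

-1.5 dBu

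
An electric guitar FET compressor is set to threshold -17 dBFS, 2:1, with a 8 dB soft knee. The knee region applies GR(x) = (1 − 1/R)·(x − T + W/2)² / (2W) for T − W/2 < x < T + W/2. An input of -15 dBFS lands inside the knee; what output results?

x − T + W/2 = -15 − (-17) + 4 = 6.
GR = (1 − 1/2) × 6² / 16 = 0.5 × 36 / 16 = 1.125 dB.
Output = -15 − 1.125 = -16.125 dBFS.

-16.125 dBFS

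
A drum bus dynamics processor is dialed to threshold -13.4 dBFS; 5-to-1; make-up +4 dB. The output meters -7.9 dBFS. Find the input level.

Stripping the +4 dB make-up gives -11.9 dBFS at the gain stage.
The compressed level sits -11.9 − (-13.4) = 1.5 dB over threshold.
Before 5:1 compression the overshoot was 1.5 × 5 = 7.5 dB, so input = -13.4 + 7.5 = -5.9 dBFS.

-5.9 dBFS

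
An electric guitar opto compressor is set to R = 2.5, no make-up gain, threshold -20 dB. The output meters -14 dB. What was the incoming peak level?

The compressed level sits -14 − (-20) = 6 dB over threshold.
Input overshoot = R × output overshoot = 15 dB → input = -20 + 15 = -5 dB.

-5 dB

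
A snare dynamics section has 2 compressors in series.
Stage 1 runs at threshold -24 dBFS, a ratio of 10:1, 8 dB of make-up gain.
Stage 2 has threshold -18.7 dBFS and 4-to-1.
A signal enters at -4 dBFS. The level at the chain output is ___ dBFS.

Stage 1: 20 dB above -24 dBFS, reduced 10:1 to 2 dB above → -22 dBFS; +8 dB make-up → -14 dBFS.
Stage 2: -14 dBFS is 4.7 dB over -18.7 dBFS; at 4:1 that becomes 1.175 dB over, giving -17.525 dBFS.

-17.525 dBFS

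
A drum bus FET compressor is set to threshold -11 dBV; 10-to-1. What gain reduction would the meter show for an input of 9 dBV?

18 dB

Overshoot = 9 − (-11) = 20 dB.
After 10:1 compression the overshoot becomes 20/10 = 2 dB.
GR = overshoot in − overshoot out = 20 − 2 = 18 dB.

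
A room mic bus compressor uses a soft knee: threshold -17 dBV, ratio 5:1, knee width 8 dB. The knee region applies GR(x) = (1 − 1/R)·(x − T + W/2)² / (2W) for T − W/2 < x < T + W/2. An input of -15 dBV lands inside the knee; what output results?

-16.8 dBV

x − T + W/2 = -15 − (-17) + 4 = 6.
GR = (1 − 1/5) × 6² / 16 = 0.8 × 36 / 16 = 1.8 dB.
Output = -15 − 1.8 = -16.8 dBV.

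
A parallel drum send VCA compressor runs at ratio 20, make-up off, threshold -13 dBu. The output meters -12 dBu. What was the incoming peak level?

7 dBu

Post-compression overshoot = -12 − (-13) = 1 dB.
Before 20:1 compression the overshoot was 1 × 20 = 20 dB, so input = -13 + 20 = 7 dBu.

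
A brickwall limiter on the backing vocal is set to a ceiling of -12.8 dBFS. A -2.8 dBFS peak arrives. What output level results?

-12.8 dBFS

At ∞:1, everything above -12.8 dBFS is held at the ceiling.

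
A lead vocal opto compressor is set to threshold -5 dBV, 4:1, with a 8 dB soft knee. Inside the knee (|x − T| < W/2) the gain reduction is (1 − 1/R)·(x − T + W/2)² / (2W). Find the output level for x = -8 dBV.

-8.046875 dBV

x − T + W/2 = -8 − (-5) + 4 = 1.
GR = (1 − 1/4) × 1² / 16 = 0.75 × 1 / 16 = 0.046875 dB.
Output = -8 − 0.046875 = -8.046875 dBV.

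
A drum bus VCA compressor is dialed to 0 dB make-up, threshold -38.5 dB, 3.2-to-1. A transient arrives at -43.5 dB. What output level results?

-43.5 dB is 5 dB below the -38.5 dB threshold, so no gain reduction is applied.
Output = input = -43.5 dB.

-43.5 dB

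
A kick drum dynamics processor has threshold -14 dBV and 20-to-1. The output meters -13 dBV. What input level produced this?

6 dBV

The compressed level sits -13 − (-14) = 1 dB over threshold.
Undo the ratio: input overshoot = 1 × 20 = 20 dB, giving input = 6 dBV.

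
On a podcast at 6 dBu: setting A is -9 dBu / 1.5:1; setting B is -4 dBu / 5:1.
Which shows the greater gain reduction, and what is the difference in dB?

A: overshoot 15 dB → output overshoot 10 dB → GR 5 dB.
B: overshoot 10 dB → output overshoot 2 dB → GR 8 dB.
Difference: 3 dB in favour of B.

B, by 3 dB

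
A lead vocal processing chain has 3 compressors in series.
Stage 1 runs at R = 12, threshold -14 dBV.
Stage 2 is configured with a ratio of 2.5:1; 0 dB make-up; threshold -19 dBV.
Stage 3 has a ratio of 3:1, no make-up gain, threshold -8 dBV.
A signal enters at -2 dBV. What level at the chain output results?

-16.6 dBV

Stage 1: overshoot 12 dB → 12/12 = 1 dB → -13 dBV.
Stage 2: -13 dBV is 6 dB over -19 dBV; at 2.5:1 that becomes 2.4 dB over, giving -16.6 dBV.
Stage 3: -16.6 dBV is at or below the -8 dBV threshold — no compression; output -16.6 dBV.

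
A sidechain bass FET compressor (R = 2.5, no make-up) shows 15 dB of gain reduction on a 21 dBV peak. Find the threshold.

Input is 25 dB above T (since output overshoot × R = input overshoot: (6 − T)·2.5 = 21 − T gives T = -4 dBV).
Check: -4 + (21 − (-4))/2.5 = -4 + 10 = 6 dBV. ✓

-4 dBV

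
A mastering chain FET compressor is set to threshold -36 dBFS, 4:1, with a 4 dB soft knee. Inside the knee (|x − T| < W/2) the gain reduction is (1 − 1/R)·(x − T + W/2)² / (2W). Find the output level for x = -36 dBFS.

x − T + W/2 = -36 − (-36) + 2 = 2.
GR = (1 − 1/4) × 2² / 8 = 0.75 × 4 / 8 = 0.375 dB.
Output = -36 − 0.375 = -36.375 dBFS.

-36.375 dBFS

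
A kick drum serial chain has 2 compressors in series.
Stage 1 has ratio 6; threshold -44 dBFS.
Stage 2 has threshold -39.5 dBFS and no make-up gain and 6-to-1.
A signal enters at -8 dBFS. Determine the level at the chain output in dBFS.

Stage 1: overshoot 36 dB → 36/6 = 6 dB → -38 dBFS.
Stage 2: -38 dBFS is 1.5 dB over -39.5 dBFS; at 6:1 that becomes 0.25 dB over, giving -39.25 dBFS.

-39.25 dBFS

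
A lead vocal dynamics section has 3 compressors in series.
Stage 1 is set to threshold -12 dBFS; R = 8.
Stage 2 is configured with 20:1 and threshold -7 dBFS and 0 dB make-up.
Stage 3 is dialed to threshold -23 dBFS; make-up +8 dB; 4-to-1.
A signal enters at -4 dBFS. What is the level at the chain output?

-12 dBFS

Stage 1: -4 dBFS is 8 dB over -12 dBFS; at 8:1 that becomes 1 dB over, giving -11 dBFS.
Stage 2: -11 dBFS is at or below the -7 dBFS threshold — no compression; output -11 dBFS.
Stage 3: overshoot 12 dB → 12/4 = 3 dB → -20 dBFS; +8 dB make-up → -12 dBFS.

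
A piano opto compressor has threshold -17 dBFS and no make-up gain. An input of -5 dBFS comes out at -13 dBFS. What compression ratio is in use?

Input overshoot = -5 − (-17) = 12 dB; output overshoot = -13 − (-17) = 4 dB.
Ratio = 12 / 4 = 3.

3:1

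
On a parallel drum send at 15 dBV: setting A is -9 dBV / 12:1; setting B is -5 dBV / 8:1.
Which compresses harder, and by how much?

A: GR = 24 − 24/12 = 22 dB.
B: GR = 20 − 20/8 = 17.5 dB.
A applies 4.5 dB more gain reduction.

A, by 4.5 dB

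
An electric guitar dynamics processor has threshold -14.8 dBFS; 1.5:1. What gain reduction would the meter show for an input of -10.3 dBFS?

1.5 dB

The signal is 4.5 dB above threshold.
A 1.5:1 ratio leaves 3 dB of that excess.
GR = overshoot in − overshoot out = 4.5 − 3 = 1.5 dB.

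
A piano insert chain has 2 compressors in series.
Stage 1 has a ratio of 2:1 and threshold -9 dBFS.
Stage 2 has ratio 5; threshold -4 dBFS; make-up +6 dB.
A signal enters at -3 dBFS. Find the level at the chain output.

0 dBFS

Stage 1: 6 dB above -9 dBFS, reduced 2:1 to 3 dB above → -6 dBFS.
Stage 2: below threshold (-6 ≤ -4); passes unchanged; make-up brings it to 0 dBFS.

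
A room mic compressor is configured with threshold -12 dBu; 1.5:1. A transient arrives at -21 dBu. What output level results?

-21 dBu is 9 dB below the -12 dBu threshold, so no gain reduction is applied.
Output = input = -21 dBu.

-21 dBu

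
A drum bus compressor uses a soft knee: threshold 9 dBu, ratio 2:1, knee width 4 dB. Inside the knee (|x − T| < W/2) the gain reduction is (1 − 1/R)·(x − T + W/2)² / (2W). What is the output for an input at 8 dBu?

x − T + W/2 = 8 − 9 + 2 = 1.
GR = (1 − 1/2) × 1² / 8 = 0.5 × 1 / 8 = 0.0625 dB.
Output = 8 − 0.0625 = 7.9375 dBu.

7.9375 dBu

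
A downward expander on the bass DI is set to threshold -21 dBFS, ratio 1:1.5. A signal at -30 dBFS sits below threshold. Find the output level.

-34.5 dBFS

Undershoot = (-21) − (-30) = 9 dB.
At 1:1.5, that expands to 13.5 dB under threshold.
Output = -21 − 13.5 = -34.5 dBFS.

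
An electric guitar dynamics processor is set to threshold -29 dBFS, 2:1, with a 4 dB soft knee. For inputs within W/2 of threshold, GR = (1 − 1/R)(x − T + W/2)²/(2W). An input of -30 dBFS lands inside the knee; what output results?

-30.0625 dBFS

x − T + W/2 = -30 − (-29) + 2 = 1.
GR = (1 − 1/2) × 1² / 8 = 0.5 × 1 / 8 = 0.0625 dB.
Output = -30 − 0.0625 = -30.0625 dBFS.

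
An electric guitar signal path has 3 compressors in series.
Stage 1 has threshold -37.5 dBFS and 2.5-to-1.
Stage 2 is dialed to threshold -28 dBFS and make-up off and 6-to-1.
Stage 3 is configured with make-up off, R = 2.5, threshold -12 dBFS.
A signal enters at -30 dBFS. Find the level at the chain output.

-34.5 dBFS

Stage 1: 7.5 dB above -37.5 dBFS, reduced 2.5:1 to 3 dB above → -34.5 dBFS.
Stage 2: -34.5 dBFS is at or below the -28 dBFS threshold — no compression; output -34.5 dBFS.
Stage 3: below threshold (-34.5 ≤ -12); passes unchanged; output -34.5 dBFS.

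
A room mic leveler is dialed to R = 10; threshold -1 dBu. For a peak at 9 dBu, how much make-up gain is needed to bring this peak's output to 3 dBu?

Overshoot 10 dB → 10/10 = 1 dB after compression, so the compressed level is -1 + 1 = 0 dBu.
Make-up = target − compressed = 3 − 0 = 3 dB.

3 dB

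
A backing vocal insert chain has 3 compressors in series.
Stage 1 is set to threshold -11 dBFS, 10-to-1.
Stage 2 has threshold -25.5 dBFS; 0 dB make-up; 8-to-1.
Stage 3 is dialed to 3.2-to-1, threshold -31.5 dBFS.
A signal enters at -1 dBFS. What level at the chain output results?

Stage 1: -1 dBFS is 10 dB over -11 dBFS; at 10:1 that becomes 1 dB over, giving -10 dBFS.
Stage 2: -10 dBFS is 15.5 dB over -25.5 dBFS; at 8:1 that becomes 1.9375 dB over, giving -23.5625 dBFS.
Stage 3: overshoot 7.9375 dB → 7.9375/3.2 = 2.480469 dB → -29.019531 dBFS.

-29.019531 dBFS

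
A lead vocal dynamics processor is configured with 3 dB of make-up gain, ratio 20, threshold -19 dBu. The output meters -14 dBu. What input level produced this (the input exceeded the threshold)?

21 dBu

Before make-up, the level was -14 − 3 = -17 dBu.
That's 2 dB above the -19 dBu threshold.
Undo the ratio: input overshoot = 2 × 20 = 40 dB, giving input = 21 dBu.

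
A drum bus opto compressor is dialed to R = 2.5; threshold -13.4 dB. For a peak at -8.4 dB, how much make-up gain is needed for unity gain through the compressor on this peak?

Overshoot 5 dB → 5/2.5 = 2 dB after compression, so the compressed level is -13.4 + 2 = -11.4 dB.
Make-up = target − compressed = -8.4 − (-11.4) = 3 dB.

3 dB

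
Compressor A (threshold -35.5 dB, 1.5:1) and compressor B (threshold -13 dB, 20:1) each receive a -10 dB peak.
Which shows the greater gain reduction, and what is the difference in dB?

A: overshoot 25.5 dB → output overshoot 17 dB → GR 8.5 dB.
B: overshoot 3 dB → output overshoot 0.15 dB → GR 2.85 dB.
A applies 5.65 dB more gain reduction.

A, by 5.65 dB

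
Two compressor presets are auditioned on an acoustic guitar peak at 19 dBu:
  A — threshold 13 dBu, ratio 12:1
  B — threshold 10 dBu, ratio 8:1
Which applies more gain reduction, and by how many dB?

A: 6 dB over, compressed to 0.5 dB over, so 5.5 dB of GR.
B: 9 dB over, compressed to 1.125 dB over, so 7.875 dB of GR.
Difference: 2.375 dB in favour of B.

B, by 2.375 dB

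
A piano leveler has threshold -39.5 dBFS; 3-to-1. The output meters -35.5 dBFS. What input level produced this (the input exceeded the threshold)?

-27.5 dBFS

That's 4 dB above the -39.5 dBFS threshold.
Undo the ratio: input overshoot = 4 × 3 = 12 dB, giving input = -27.5 dBFS.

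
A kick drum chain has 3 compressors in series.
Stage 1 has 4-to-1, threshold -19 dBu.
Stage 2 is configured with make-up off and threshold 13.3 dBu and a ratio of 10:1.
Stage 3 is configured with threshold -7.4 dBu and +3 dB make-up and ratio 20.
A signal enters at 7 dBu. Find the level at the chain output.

Stage 1: 26 dB above -19 dBu, reduced 4:1 to 6.5 dB above → -12.5 dBu.
Stage 2: below threshold (-12.5 ≤ 13.3); passes unchanged; output -12.5 dBu.
Stage 3: -12.5 dBu is at or below the -7.4 dBu threshold — no compression; make-up brings it to -9.5 dBu.

-9.5 dBu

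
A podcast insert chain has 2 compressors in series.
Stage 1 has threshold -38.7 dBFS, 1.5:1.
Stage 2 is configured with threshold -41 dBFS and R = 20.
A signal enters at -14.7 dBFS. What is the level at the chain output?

Stage 1: 24 dB above -38.7 dBFS, reduced 1.5:1 to 16 dB above → -22.7 dBFS.
Stage 2: overshoot 18.3 dB → 18.3/20 = 0.915 dB → -40.085 dBFS.

-40.085 dBFS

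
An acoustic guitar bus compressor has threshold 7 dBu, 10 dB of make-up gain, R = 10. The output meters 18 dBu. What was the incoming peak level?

17 dBu

Remove make-up: 18 − 10 = 8 dBu.
Post-compression overshoot = 8 − 7 = 1 dB.
Undo the ratio: input overshoot = 1 × 10 = 10 dB, giving input = 17 dBu.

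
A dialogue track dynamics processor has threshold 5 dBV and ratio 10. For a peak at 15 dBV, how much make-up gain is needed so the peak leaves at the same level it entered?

9 dB

Overshoot 10 dB → 10/10 = 1 dB after compression, so the compressed level is 5 + 1 = 6 dBV.
Make-up = target − compressed = 15 − 6 = 9 dB.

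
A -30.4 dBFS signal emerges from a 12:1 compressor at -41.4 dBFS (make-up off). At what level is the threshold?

-42.4 dBFS

Let T be the threshold. Output overshoot = (input overshoot)/R, so -41.4 − T = (-30.4 − T)/12.
12·(-41.4 − T) = -30.4 − T → 11·T = -496.8 − (-30.4) = -466.4.
T = -466.4/11 = -42.4 dBFS.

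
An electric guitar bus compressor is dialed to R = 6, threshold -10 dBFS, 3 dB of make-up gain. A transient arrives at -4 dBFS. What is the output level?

Overshoot: -4 − (-10) = 6 dB.
The 6 dB excess becomes 1 dB after 6:1 reduction.
That puts the output at -9 dBFS; make-up adds 3 dB, giving -6 dBFS.

-6 dBFS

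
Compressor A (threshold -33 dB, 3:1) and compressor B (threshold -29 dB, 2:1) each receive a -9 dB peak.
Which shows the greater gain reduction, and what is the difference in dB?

A, by 6 dB

A: overshoot 24 dB → output overshoot 8 dB → GR 16 dB.
B: overshoot 20 dB → output overshoot 10 dB → GR 10 dB.
A applies 6 dB more gain reduction.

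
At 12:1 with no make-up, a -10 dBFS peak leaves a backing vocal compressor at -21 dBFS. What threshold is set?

Let T be the threshold. Output overshoot = (input overshoot)/R, so -21 − T = (-10 − T)/12.
12·(-21 − T) = -10 − T → 11·T = -252 − (-10) = -242.
T = -242/11 = -22 dBFS.

-22 dBFS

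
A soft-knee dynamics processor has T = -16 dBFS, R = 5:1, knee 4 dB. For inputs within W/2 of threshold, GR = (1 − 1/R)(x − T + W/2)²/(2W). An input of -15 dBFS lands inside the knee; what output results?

x − T + W/2 = -15 − (-16) + 2 = 3.
GR = (1 − 1/5) × 3² / 8 = 0.8 × 9 / 8 = 0.9 dB.
Output = -15 − 0.9 = -15.9 dBFS.

-15.9 dBFS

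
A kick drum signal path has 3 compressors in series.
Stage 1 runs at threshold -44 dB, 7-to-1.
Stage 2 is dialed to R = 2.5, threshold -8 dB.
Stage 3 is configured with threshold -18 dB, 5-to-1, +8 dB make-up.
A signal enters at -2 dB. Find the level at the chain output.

Stage 1: overshoot 42 dB → 42/7 = 6 dB → -38 dB.
Stage 2: -38 dB ≤ -8 dB, so stage 2 doesn't engage; output -38 dB.
Stage 3: -38 dB ≤ -18 dB, so stage 3 doesn't engage; make-up brings it to -30 dB.

-30 dB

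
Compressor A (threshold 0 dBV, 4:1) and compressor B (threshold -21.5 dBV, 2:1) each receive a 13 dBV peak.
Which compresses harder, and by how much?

A: 13 dB over, compressed to 3.25 dB over, so 9.75 dB of GR.
B: 34.5 dB over, compressed to 17.25 dB over, so 17.25 dB of GR.
B reduces 7.5 dB more.

B, by 7.5 dB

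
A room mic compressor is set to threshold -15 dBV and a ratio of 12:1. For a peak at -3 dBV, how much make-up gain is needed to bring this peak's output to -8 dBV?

The peak compresses to -15 + 12/12 = -14 dBV.
To reach -8 dBV requires -8 − (-14) = 6 dB of make-up.

6 dB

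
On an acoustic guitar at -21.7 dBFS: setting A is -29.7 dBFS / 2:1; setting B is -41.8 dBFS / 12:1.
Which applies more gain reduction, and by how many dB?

B, by 14.425 dB

A: GR = 8 − 8/2 = 4 dB.
B: GR = 20.1 − 20.1/12 = 18.425 dB.
B applies 14.425 dB more gain reduction.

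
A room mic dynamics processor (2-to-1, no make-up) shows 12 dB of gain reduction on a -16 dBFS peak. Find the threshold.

Gain reduction = -16 − (-28) = 12 dB; output overshoot = GR / (R − 1) = 12 / 1 = 12 dB.
Threshold = output − output overshoot = -28 − 12 = -40 dBFS.

-40 dBFS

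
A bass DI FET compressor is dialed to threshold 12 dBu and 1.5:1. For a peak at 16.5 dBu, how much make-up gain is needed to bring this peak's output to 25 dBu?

The peak compresses to 12 + 4.5/1.5 = 15 dBu.
To reach 25 dBu requires 25 − 15 = 10 dB of make-up.

10 dB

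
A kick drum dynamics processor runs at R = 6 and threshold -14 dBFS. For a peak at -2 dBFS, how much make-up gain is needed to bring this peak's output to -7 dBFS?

Overshoot 12 dB → 12/6 = 2 dB after compression, so the compressed level is -14 + 2 = -12 dBFS.
Make-up = target − compressed = -7 − (-12) = 5 dB.

5 dB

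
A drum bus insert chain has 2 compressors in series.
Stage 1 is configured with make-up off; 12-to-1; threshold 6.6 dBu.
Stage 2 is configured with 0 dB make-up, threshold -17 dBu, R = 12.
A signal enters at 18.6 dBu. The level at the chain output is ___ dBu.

-14.95 dBu

Stage 1: overshoot 12 dB → 12/12 = 1 dB → 7.6 dBu.
Stage 2: 24.6 dB above -17 dBu, reduced 12:1 to 2.05 dB above → -14.95 dBu.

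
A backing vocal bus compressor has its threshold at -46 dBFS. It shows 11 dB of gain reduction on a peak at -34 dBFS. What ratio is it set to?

12:1

Input overshoot = -34 − (-46) = 12 dB.
Output overshoot = 12 − 11 = 1 dB.
Ratio = input overshoot / output overshoot = 12 / 1 = 12.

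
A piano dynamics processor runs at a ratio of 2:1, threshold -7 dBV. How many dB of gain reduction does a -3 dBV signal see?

Overshoot = -3 − (-7) = 4 dB.
After 2:1 compression the overshoot becomes 4/2 = 2 dB.
Gain reduction = 4 − 2 = 2 dB.

2 dB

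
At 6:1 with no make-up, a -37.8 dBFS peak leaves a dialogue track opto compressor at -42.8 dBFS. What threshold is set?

-43.8 dBFS

Input is 6 dB above T (since output overshoot × R = input overshoot: (-42.8 − T)·6 = -37.8 − T gives T = -43.8 dBFS).
Check: -43.8 + (-37.8 − (-43.8))/6 = -43.8 + 1 = -42.8 dBFS. ✓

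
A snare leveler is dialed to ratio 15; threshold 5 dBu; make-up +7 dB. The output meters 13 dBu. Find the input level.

20 dBu

Remove make-up: 13 − 7 = 6 dBu.
Post-compression overshoot = 6 − 5 = 1 dB.
Before 15:1 compression the overshoot was 1 × 15 = 15 dB, so input = 5 + 15 = 20 dBu.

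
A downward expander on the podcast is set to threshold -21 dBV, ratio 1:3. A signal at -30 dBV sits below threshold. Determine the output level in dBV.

The input is 9 dB below the -21 dBV threshold.
A 1:3 expander multiplies undershoot by 3: 9 × 3 = 27 dB below threshold.
Output = -21 − 27 = -48 dBV.

-48 dBV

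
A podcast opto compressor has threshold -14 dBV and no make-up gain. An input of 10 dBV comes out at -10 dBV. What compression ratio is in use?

6:1

Input overshoot = 10 − (-14) = 24 dB; output overshoot = -10 − (-14) = 4 dB.
Ratio = 24 / 4 = 6.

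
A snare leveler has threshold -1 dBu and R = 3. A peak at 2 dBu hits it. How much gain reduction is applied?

2 dB

Overshoot = 2 − (-1) = 3 dB.
At 3:1, output sits 3/3 = 1 dB above threshold.
So the signal is attenuated by 3 − 1 = 2 dB.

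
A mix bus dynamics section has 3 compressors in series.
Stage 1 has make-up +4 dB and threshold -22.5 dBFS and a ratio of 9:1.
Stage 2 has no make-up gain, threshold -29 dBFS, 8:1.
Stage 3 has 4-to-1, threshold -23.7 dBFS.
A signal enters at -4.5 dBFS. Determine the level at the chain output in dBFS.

-27.4375 dBFS

Stage 1: -4.5 dBFS is 18 dB over -22.5 dBFS; at 9:1 that becomes 2 dB over, giving -20.5 dBFS; +4 dB make-up → -16.5 dBFS.
Stage 2: overshoot 12.5 dB → 12.5/8 = 1.5625 dB → -27.4375 dBFS.
Stage 3: -27.4375 dBFS ≤ -23.7 dBFS, so stage 3 doesn't engage; output -27.4375 dBFS.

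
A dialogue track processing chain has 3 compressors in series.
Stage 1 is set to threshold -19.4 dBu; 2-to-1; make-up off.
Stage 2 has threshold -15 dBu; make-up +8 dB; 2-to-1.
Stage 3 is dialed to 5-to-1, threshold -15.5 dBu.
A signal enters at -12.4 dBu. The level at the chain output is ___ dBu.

Stage 1: 7 dB above -19.4 dBu, reduced 2:1 to 3.5 dB above → -15.9 dBu.
Stage 2: -15.9 dBu ≤ -15 dBu, so stage 2 doesn't engage; make-up brings it to -7.9 dBu.
Stage 3: overshoot 7.6 dB → 7.6/5 = 1.52 dB → -13.98 dBu.

-13.98 dBu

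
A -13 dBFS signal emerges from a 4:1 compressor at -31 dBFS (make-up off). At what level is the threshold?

Input is 24 dB above T (since output overshoot × R = input overshoot: (-31 − T)·4 = -13 − T gives T = -37 dBFS).
Check: -37 + (-13 − (-37))/4 = -37 + 6 = -31 dBFS. ✓

-37 dBFS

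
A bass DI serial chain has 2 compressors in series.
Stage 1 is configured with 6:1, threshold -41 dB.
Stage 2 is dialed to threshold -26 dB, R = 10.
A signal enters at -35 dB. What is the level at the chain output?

Stage 1: overshoot 6 dB → 6/6 = 1 dB → -40 dB.
Stage 2: below threshold (-40 ≤ -26); passes unchanged; output -40 dB.

-40 dB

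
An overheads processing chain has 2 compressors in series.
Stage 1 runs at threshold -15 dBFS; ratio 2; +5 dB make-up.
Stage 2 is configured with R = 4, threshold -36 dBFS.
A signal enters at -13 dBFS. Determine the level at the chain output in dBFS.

-29.25 dBFS

Stage 1: 2 dB above -15 dBFS, reduced 2:1 to 1 dB above → -14 dBFS; +5 dB make-up → -9 dBFS.
Stage 2: 27 dB above -36 dBFS, reduced 4:1 to 6.75 dB above → -29.25 dBFS.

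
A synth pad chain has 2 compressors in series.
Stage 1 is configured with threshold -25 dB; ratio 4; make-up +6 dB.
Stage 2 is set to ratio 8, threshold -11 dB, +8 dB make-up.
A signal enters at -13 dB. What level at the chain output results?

Stage 1: -13 dB is 12 dB over -25 dB; at 4:1 that becomes 3 dB over, giving -22 dB; +6 dB make-up → -16 dB.
Stage 2: below threshold (-16 ≤ -11); passes unchanged; make-up brings it to -8 dB.

-8 dB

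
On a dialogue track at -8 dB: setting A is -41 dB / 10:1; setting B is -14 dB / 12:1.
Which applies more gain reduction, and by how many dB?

A, by 24.2 dB

A: GR = 33 − 33/10 = 29.7 dB.
B: GR = 6 − 6/12 = 5.5 dB.
A reduces 24.2 dB more.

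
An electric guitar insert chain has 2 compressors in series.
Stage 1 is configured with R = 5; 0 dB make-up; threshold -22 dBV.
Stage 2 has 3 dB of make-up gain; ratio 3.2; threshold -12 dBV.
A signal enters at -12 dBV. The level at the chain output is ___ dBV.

-17 dBV

Stage 1: 10 dB above -22 dBV, reduced 5:1 to 2 dB above → -20 dBV.
Stage 2: -20 dBV is at or below the -12 dBV threshold — no compression; make-up brings it to -17 dBV.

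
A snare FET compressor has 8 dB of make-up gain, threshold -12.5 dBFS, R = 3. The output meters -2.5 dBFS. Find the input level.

Stripping the +8 dB make-up gives -10.5 dBFS at the gain stage.
Post-compression overshoot = -10.5 − (-12.5) = 2 dB.
Undo the ratio: input overshoot = 2 × 3 = 6 dB, giving input = -6.5 dBFS.

-6.5 dBFS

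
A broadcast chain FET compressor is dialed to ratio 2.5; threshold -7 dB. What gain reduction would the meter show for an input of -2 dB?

-2 dB exceeds the threshold by 5 dB.
At 2.5:1, output sits 5/2.5 = 2 dB above threshold.
So the signal is attenuated by 5 − 2 = 3 dB.

3 dB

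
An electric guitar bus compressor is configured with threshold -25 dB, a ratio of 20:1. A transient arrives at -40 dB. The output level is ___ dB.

-40 dB

-40 dB is 15 dB below the -25 dB threshold, so no gain reduction is applied.
Output = input = -40 dB.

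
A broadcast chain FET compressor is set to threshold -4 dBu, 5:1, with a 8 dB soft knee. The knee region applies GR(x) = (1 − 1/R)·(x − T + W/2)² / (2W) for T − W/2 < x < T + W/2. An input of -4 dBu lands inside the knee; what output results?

-4.8 dBu

x − T + W/2 = -4 − (-4) + 4 = 4.
GR = (1 − 1/5) × 4² / 16 = 0.8 × 16 / 16 = 0.8 dB.
Output = -4 − 0.8 = -4.8 dBu.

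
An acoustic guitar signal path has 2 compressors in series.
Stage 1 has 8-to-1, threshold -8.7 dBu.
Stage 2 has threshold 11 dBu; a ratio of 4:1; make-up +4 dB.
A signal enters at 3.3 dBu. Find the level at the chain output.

-3.2 dBu

Stage 1: 3.3 dBu is 12 dB over -8.7 dBu; at 8:1 that becomes 1.5 dB over, giving -7.2 dBu.
Stage 2: -7.2 dBu ≤ 11 dBu, so stage 2 doesn't engage; make-up brings it to -3.2 dBu.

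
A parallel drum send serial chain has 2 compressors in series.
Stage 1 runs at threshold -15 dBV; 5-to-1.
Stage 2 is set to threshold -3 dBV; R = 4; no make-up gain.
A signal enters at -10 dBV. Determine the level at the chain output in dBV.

-14 dBV

Stage 1: 5 dB above -15 dBV, reduced 5:1 to 1 dB above → -14 dBV.
Stage 2: -14 dBV is at or below the -3 dBV threshold — no compression; output -14 dBV.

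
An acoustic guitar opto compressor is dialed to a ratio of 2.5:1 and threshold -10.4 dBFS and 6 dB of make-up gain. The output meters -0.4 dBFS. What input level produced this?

Before make-up, the level was -0.4 − 6 = -6.4 dBFS.
Post-compression overshoot = -6.4 − (-10.4) = 4 dB.
Before 2.5:1 compression the overshoot was 4 × 2.5 = 10 dB, so input = -10.4 + 10 = -0.4 dBFS.

-0.4 dBFS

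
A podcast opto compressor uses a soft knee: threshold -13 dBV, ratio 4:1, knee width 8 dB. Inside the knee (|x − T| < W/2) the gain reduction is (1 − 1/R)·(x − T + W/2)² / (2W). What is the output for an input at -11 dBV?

x − T + W/2 = -11 − (-13) + 4 = 6.
GR = (1 − 1/4) × 6² / 16 = 0.75 × 36 / 16 = 1.6875 dB.
Output = -11 − 1.6875 = -12.6875 dBV.

-12.6875 dBV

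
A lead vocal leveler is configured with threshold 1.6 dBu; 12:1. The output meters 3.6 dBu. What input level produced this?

The compressed level sits 3.6 − 1.6 = 2 dB over threshold.
Before 12:1 compression the overshoot was 2 × 12 = 24 dB, so input = 1.6 + 24 = 25.6 dBu.

25.6 dBu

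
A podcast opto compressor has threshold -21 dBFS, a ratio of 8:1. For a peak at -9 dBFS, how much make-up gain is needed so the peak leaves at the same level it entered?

Overshoot 12 dB → 12/8 = 1.5 dB after compression, so the compressed level is -21 + 1.5 = -19.5 dBFS.
Make-up = target − compressed = -9 − (-19.5) = 10.5 dB.

10.5 dB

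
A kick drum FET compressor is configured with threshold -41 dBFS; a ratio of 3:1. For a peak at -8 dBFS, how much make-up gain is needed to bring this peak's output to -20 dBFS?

10 dB

Without make-up, output = threshold + overshoot/3 = -41 + 11 = -30 dBFS.
Gap to target: 10 dB.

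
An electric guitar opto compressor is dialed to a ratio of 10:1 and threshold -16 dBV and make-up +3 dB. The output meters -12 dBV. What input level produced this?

-6 dBV

Remove make-up: -12 − 3 = -15 dBV.
Post-compression overshoot = -15 − (-16) = 1 dB.
Before 10:1 compression the overshoot was 1 × 10 = 10 dB, so input = -16 + 10 = -6 dBV.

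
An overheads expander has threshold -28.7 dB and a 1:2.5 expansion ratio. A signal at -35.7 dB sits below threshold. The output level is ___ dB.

The input is 7 dB below the -28.7 dB threshold.
A 1:2.5 expander multiplies undershoot by 2.5: 7 × 2.5 = 17.5 dB below threshold.
Output = -28.7 − 17.5 = -46.2 dB.

-46.2 dB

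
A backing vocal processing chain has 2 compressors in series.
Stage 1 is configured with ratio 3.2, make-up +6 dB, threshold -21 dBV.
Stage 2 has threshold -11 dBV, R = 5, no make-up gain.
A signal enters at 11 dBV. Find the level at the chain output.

-9.8 dBV

Stage 1: overshoot 32 dB → 32/3.2 = 10 dB → -11 dBV; +6 dB make-up → -5 dBV.
Stage 2: 6 dB above -11 dBV, reduced 5:1 to 1.2 dB above → -9.8 dBV.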